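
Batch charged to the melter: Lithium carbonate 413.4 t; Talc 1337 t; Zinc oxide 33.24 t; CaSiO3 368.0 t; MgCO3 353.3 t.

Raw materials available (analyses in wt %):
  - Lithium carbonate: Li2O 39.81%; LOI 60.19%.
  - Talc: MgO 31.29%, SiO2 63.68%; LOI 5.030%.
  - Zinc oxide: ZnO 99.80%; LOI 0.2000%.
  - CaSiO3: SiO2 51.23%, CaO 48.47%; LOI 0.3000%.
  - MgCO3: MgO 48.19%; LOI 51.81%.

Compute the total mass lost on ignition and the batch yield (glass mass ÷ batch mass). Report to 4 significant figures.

LOI loss = 500.3 t; glass = 2005 t; yield = 80.03%

Values along the way are rounded to four significant digits wherever printed; full float precision is kept throughout. A single rounding produces every reported number. Derived quantities are rebuilt using the weight values per 2005 t of glass in full float precision (the five compositions, the yield, ignition loss, glass mass, totals), exactly as shown in problem or answer.
Ignition loss by material:
  Lithium carbonate: 413.4 × 0.6019 = 248.8 t
  Talc: 1337 × 0.05030 = 67.25 t
  Zinc oxide: 33.24 × 0.002000 = 0.06648 t
  CaSiO3: 368.0 × 0.003000 = 1.104 t
  MgCO3: 353.3 × 0.5181 = 183.0 t
Total LOI = 500.3 t
Glass = batch − LOI = 2505 − 500.3 = 2005 t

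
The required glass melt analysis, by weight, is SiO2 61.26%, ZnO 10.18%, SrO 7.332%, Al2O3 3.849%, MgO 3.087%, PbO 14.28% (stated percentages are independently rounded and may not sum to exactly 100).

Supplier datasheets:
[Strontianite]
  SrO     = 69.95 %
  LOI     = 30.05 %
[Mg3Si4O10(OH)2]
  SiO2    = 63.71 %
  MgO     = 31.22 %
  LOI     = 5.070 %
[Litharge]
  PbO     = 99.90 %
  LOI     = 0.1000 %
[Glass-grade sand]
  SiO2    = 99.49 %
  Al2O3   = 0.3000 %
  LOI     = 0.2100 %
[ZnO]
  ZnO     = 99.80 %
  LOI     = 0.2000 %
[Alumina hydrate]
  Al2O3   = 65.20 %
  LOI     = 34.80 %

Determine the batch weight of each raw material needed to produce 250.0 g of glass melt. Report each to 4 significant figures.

Batch per 250.0 g glass melt:
  Strontianite: 26.20 g
  Mg3Si4O10(OH)2: 24.72 g
  Litharge: 35.74 g
  Glass-grade sand: 138.1 g
  ZnO: 25.50 g
  Alumina hydrate: 14.12 g
Total batch = 264.4 g; LOI loss = 14.42 g; yield = 94.55%

In-progress results are displayed rounded off to 4 significant figures when written out; all internal work maintains exact precision end to end. Every reported result is rounded only once; the derived quantities (the yield, the totals, LOI, the six compositions, net glass mass) are rebuilt using the weight values at 250.0 g of glass in full precision, as they appear in the question or the answer.
Oxide-by-oxide targets in 250.0 g glass melt:
  SiO2: 61.26% × 250.0 = 153.2 g
  ZnO: 10.18% × 250.0 = 25.45 g
  SrO: 7.332% × 250.0 = 18.33 g
  Al2O3: 3.849% × 250.0 = 9.622 g
  MgO: 3.087% × 250.0 = 7.718 g
  PbO: 14.28% × 250.0 = 35.70 g
A balance pass over the oxides, from the weights as reported, against the basis in use (oxide sums agree with the targets inside rounding margins):
  SiO2: 24.72·0.6371 + 138.1·0.9949 = 153.1 g (target 153.2 g)
  ZnO: 25.50·0.9980 = 25.45 g (target 25.45 g)
  SrO: 26.20·0.6995 = 18.33 g (target 18.33 g)
  Al2O3: 138.1·0.003000 + 14.12·0.6520 = 9.621 g (target 9.622 g)
  MgO: 24.72·0.3122 = 7.718 g (target 7.718 g)
  PbO: 35.74·0.9990 = 35.70 g (target 35.70 g)
Glass mass check: batch total minus LOI = 250.0 g (per-oxide target masses sum to 250.0 g; versus the stated basis of 250.0 g — gaps are rounding artifacts).
Summing the batch: Σ batch = 264.4 g; LOI removed, Σ of batch·LOI: 14.42 g; yield = glass ÷ total batch = 94.55%.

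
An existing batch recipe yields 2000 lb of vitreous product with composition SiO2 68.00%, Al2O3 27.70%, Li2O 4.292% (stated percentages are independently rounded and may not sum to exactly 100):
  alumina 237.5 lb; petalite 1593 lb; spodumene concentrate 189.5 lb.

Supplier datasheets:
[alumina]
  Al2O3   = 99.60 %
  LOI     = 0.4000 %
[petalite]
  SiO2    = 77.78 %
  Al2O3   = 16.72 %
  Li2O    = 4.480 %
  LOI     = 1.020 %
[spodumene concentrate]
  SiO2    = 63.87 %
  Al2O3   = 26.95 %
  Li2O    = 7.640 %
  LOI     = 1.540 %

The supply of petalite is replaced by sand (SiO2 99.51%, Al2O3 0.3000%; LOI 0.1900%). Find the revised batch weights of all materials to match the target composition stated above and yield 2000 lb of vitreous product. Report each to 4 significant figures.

The intermediate values appear with 4-significant-figure rounding on the page. Full float precision is maintained in all steps. Each reported number undergoes a single rounding; the derived quantities (net glass mass, the yield, ignition loss, three oxide percentages, the totals) are re-derived in exact precision from the batch weights at 2000 lb of glass, as written in either problem or answer.
Target masses of each oxide per 2000 lb vitreous product:
  SiO2: 68.00% × 2000 = 1360 lb
  Al2O3: 27.70% × 2000 = 554.0 lb
  Li2O: 4.292% × 2000 = 85.84 lb
Per-oxide balance check working from each reported weight, at the basis given (delivered sums recover each target inside rounding margins):
  SiO2: 645.5·0.9951 + 1124·0.6387 = 1360 lb (target 1360 lb)
  Al2O3: 250.3·0.9960 + 645.5·0.003000 + 1124·0.2695 = 554.2 lb (target 554.0 lb)
  Li2O: 1124·0.07640 = 85.87 lb (target 85.84 lb)
Glass-mass sanity pass: Σ batch − LOI loss = 2000 lb (oxide target masses add up to 2000 lb; basis as stated: 2000 lb — deltas are rounding alone).
Batch total: Σ batch = 2020 lb; the LOI term Σ batch·LOI equals 19.54 lb; yield: glass divided by total = 99.03%.

Revised batch per 2000 lb vitreous product:
  alumina: 250.3 lb
  sand: 645.5 lb
  spodumene concentrate: 1124 lb
Total batch = 2020 lb; LOI loss = 19.54 lb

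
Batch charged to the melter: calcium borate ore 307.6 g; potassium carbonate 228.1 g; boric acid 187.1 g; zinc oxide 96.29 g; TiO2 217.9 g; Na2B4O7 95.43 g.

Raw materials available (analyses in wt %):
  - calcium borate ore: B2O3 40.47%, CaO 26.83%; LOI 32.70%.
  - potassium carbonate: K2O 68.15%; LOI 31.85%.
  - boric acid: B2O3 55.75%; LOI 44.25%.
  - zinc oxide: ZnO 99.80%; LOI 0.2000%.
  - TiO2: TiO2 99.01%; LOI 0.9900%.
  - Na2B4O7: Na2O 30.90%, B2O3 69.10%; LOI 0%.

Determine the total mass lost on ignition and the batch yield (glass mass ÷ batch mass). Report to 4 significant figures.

LOI loss = 258.4 g; glass = 874.0 g; yield = 77.18%

All arithmetic holds full precision all the way through; intermediates are rounded off to 4 significant figures wherever printed; each reported value takes just one rounding — the derived quantities (the yield, the totals, glass mass, ignition loss, the six compositions) are computed at full precision from the weighed amounts at 874.0 g of glass, exactly as printed in problem or answer.
Material-by-material LOI:
  calcium borate ore: 307.6 × 0.3270 = 100.6 g
  potassium carbonate: 228.1 × 0.3185 = 72.65 g
  boric acid: 187.1 × 0.4425 = 82.79 g
  zinc oxide: 96.29 × 0.002000 = 0.1926 g
  TiO2: 217.9 × 0.009900 = 2.157 g
  Na2B4O7: 95.43 × 0 = 0 g
Total LOI = 258.4 g
Glass = batch − LOI = 1132 − 258.4 = 874.0 g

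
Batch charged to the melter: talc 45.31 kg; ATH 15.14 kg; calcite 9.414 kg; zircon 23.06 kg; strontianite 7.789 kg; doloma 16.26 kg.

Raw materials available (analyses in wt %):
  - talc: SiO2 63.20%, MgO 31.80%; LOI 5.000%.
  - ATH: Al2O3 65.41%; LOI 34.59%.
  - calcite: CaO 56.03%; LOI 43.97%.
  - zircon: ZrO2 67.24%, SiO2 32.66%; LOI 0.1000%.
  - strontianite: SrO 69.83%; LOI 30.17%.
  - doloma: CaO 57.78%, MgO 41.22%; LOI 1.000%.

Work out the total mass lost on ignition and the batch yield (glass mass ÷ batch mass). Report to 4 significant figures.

LOI loss = 14.18 kg; glass = 102.8 kg; yield = 87.88%

Every computation runs at full float precision through the solve — working values are shown (rounded to four significant digits) at each printed step. Every reported number is rounded a single time. Derived quantities are computed at exact precision (LOI, the six compositions, glass mass, the yield, the totals) using the weight values on 102.8 kg of glass, as they appear in question or answer.
LOI of each material in turn:
  talc: 45.31 × 0.05000 = 2.266 kg
  ATH: 15.14 × 0.3459 = 5.237 kg
  calcite: 9.414 × 0.4397 = 4.139 kg
  zircon: 23.06 × 0.001000 = 0.02306 kg
  strontianite: 7.789 × 0.3017 = 2.350 kg
  doloma: 16.26 × 0.01000 = 0.1626 kg
Total LOI = 14.18 kg
Glass = batch − LOI = 117.0 − 14.18 = 102.8 kg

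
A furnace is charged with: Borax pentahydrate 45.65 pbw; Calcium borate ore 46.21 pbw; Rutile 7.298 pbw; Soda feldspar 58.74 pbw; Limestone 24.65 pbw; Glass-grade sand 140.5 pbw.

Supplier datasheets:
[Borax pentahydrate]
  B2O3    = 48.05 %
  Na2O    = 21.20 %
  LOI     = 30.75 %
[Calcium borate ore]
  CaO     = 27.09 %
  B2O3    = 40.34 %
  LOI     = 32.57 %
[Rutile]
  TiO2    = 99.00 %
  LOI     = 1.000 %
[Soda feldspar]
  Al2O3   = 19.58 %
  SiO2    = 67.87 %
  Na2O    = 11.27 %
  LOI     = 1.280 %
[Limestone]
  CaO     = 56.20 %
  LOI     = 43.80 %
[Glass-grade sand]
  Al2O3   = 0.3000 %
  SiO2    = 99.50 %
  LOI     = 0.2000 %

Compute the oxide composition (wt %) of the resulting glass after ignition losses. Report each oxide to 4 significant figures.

Glass mass = 282.1 pbw (batch 323.0 − LOI 40.99).
Composition: TiO2 2.562%, CaO 9.350%, B2O3 14.39%, Al2O3 4.227%, SiO2 63.70%, Na2O 5.778%

In-progress results are shown (rounded to four significant figures) alongside each step. All internal work maintains exact precision through every step; exactly one rounding goes into each reported number — derived quantities are re-derived from the weighed amounts for 282.1 pbw of glass at full float precision (totals, six oxide percentages, glass mass, the yield, LOI) exactly as printed in the question or the answer.
Mass of each oxide from the mix:
  TiO2: 7.298·0.9900 = 7.225 pbw
  CaO: 46.21·0.2709 + 24.65·0.5620 = 26.37 pbw
  B2O3: 45.65·0.4805 + 46.21·0.4034 = 40.58 pbw
  Al2O3: 58.74·0.1958 + 140.5·0.003000 = 11.92 pbw
  SiO2: 58.74·0.6787 + 140.5·0.9950 = 179.7 pbw
  Na2O: 45.65·0.2120 + 58.74·0.1127 = 16.30 pbw
LOI: 45.65·0.3075 + 46.21·0.3257 + 7.298·0.01000 + 58.74·0.01280 + 24.65·0.4380 + 140.5·0.002000 = 40.99 pbw
The glass mass, total less LOI, = 323.0 − 40.99 = 282.1 pbw (= the summed oxide contributions)
percent by weight: oxide/glass ×100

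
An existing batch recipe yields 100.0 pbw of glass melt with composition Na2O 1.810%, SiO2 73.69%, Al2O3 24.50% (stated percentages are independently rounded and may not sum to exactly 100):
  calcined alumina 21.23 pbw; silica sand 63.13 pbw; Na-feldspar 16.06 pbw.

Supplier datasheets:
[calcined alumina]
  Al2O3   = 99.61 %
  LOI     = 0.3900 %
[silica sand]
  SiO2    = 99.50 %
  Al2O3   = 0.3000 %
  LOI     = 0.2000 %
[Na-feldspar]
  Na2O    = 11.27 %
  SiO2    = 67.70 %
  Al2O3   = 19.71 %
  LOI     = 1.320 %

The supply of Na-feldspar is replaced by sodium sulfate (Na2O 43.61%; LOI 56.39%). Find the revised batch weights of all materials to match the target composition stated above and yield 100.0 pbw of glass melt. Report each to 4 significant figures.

Revised batch per 100.0 pbw glass melt:
  calcined alumina: 24.37 pbw
  silica sand: 74.06 pbw
  sodium sulfate: 4.150 pbw
Total batch = 102.6 pbw; LOI loss = 2.583 pbw

Mid-chain values appear, rounded to four significant figures, between the steps — full float precision is carried from start to finish; exactly one rounding goes into each reported result — derived quantities, including net glass mass, ignition loss, yield, the totals, three oxide percentages, are computed from the weighed amounts on 100.0 pbw of glass in full float precision, as written in the problem or the answer.
Oxide-by-oxide targets in 100.0 pbw glass melt:
  Na2O: 1.810% × 100.0 = 1.810 pbw
  SiO2: 73.69% × 100.0 = 73.69 pbw
  Al2O3: 24.50% × 100.0 = 24.50 pbw
Mass-balance tally per oxide per the reported batch figures, on the stated basis (summed amounts equal target values net of answer rounding effects):
  Na2O: 4.150·0.4361 = 1.810 pbw (target 1.810 pbw)
  SiO2: 74.06·0.9950 = 73.69 pbw (target 73.69 pbw)
  Al2O3: 24.37·0.9961 + 74.06·0.003000 = 24.50 pbw (target 24.50 pbw)
Glass-mass sanity pass: whole batch net of LOI = 100.0 pbw (the Σ of target masses is 100.0 pbw; versus the stated basis of 100.0 pbw — differing by rounding only).
Batch grand total — Σ batch = 102.6 pbw; loss to ignition Σ batch·LOI = 2.583 pbw; as yield: glass ÷ batch → 97.48%.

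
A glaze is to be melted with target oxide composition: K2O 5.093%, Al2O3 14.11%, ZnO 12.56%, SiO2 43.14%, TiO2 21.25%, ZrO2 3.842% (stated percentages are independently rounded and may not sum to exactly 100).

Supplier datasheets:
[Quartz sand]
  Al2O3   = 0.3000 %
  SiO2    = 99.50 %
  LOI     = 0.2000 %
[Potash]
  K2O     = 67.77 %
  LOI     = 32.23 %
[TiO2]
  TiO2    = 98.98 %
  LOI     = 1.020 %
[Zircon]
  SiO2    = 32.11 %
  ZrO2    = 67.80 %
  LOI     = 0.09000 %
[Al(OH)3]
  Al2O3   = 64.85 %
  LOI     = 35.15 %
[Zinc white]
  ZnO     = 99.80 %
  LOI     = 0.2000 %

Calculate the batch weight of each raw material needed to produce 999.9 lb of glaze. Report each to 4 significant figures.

Batch per 999.9 lb glaze:
  Quartz sand: 415.2 lb
  Potash: 75.14 lb
  TiO2: 214.7 lb
  Zircon: 56.66 lb
  Al(OH)3: 215.6 lb
  Zinc white: 125.8 lb
Total batch = 1103 lb; LOI loss = 103.3 lb; yield = 90.63%

Each numeric step keeps full precision through every step; in-progress results appear, with 4-significant-figure rounding, within the worked lines. Each reported result receives exactly one rounding; all derived quantities are re-derived at full precision (the totals, yield, LOI, the six compositions, glass mass) from the batch weights on 999.9 lb of glass exactly as shown in the question or the answer.
Per-oxide target masses for 999.9 lb glaze:
  K2O: 5.093% × 999.9 = 50.92 lb
  Al2O3: 14.11% × 999.9 = 141.1 lb
  ZnO: 12.56% × 999.9 = 125.6 lb
  SiO2: 43.14% × 999.9 = 431.4 lb
  TiO2: 21.25% × 999.9 = 212.5 lb
  ZrO2: 3.842% × 999.9 = 38.42 lb
Sums-versus-targets review per the reported batch figures, versus the basis set out (oxide sums agree with the targets within answer rounding):
  K2O: 75.14·0.6777 = 50.92 lb (target 50.92 lb)
  Al2O3: 415.2·0.003000 + 215.6·0.6485 = 141.1 lb (target 141.1 lb)
  ZnO: 125.8·0.9980 = 125.5 lb (target 125.6 lb)
  SiO2: 415.2·0.9950 + 56.66·0.3211 = 431.3 lb (target 431.4 lb)
  TiO2: 214.7·0.9898 = 212.5 lb (target 212.5 lb)
  ZrO2: 56.66·0.6780 = 38.42 lb (target 38.42 lb)
The glass-mass cross-check: total batch − LOI = 999.8 lb (oxide target masses add up to 999.9 lb; basis as stated: 999.9 lb — rounding explains the deltas).
Summing the batch: Σ batch = 1103 lb; ignition loss, Σ(batch × LOI) = 103.3 lb; yield, glass over the total, = 90.63%.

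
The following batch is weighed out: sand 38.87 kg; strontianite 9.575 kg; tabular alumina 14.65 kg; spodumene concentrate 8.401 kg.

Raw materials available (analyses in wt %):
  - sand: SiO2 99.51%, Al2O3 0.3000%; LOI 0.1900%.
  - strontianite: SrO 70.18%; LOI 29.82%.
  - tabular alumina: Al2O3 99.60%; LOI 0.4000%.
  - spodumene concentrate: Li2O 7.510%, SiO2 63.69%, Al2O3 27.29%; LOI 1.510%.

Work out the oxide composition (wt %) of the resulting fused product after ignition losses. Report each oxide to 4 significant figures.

Glass mass = 68.38 kg (batch 71.50 − LOI 3.115).
Composition: Li2O 0.9226%, SiO2 64.39%, Al2O3 24.86%, SrO 9.827%

In-progress results appear (rounded to four significant digits) across the worked steps; all arithmetic keeps exact precision in every operation. Each reported figure is rounded a single time — the derived quantities, which include LOI, net glass mass, the four compositions, totals, the yield, are computed in full precision, precisely as stated by the problem or answer text, from the batch weights per 68.38 kg of glass.
Per-oxide mass from batch:
  Li2O: 8.401·0.07510 = 0.6309 kg
  SiO2: 38.87·0.9951 + 8.401·0.6369 = 44.03 kg
  Al2O3: 38.87·0.003000 + 14.65·0.9960 + 8.401·0.2729 = 17.00 kg
  SrO: 9.575·0.7018 = 6.720 kg
LOI: 38.87·0.001900 + 9.575·0.2982 + 14.65·0.004000 + 8.401·0.01510 = 3.115 kg
batch − LOI leaves glass = 71.50 − 3.115 = 68.38 kg (= the summed oxide contributions)
oxide / glass × 100 gives the wt %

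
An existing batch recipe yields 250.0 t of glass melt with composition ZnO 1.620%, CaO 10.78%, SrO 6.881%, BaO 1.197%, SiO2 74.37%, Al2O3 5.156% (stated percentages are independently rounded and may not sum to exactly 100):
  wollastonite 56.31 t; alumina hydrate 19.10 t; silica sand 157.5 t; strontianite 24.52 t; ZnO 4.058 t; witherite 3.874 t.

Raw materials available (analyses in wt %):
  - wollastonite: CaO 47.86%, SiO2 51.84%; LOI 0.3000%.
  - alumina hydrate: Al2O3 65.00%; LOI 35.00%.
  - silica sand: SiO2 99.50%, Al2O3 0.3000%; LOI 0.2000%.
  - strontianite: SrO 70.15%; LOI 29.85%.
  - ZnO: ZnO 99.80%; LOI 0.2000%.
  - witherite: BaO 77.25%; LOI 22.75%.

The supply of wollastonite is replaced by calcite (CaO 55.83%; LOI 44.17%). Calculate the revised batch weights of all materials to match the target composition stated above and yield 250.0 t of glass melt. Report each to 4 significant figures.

The intermediate values are displayed (rounded to four significant figures) when written out — each numeric step runs at full precision through every step; every reported value sees exactly one rounding — derived quantities, which include net glass mass, the yield, six oxide percentages, ignition loss, totals, are computed in full float precision, exactly as shown in the problem or the answer, from the batch weights for 250.0 t of glass.
Target oxide masses per 250.0 t glass melt:
  ZnO: 1.620% × 250.0 = 4.050 t
  CaO: 10.78% × 250.0 = 26.95 t
  SrO: 6.881% × 250.0 = 17.20 t
  BaO: 1.197% × 250.0 = 2.992 t
  SiO2: 74.37% × 250.0 = 185.9 t
  Al2O3: 5.156% × 250.0 = 12.89 t
Oxide-by-oxide audit working from each reported weight, at the basis given (each sum matches its target mass once rounding is allowed for):
  ZnO: 4.058·0.9980 = 4.050 t (target 4.050 t)
  CaO: 48.27·0.5583 = 26.95 t (target 26.95 t)
  SrO: 24.52·0.7015 = 17.20 t (target 17.20 t)
  BaO: 3.874·0.7725 = 2.993 t (target 2.992 t)
  SiO2: 186.9·0.9950 = 186.0 t (target 185.9 t)
  Al2O3: 18.97·0.6500 + 186.9·0.003000 = 12.89 t (target 12.89 t)
Glass-mass sanity pass: total batch − LOI = 250.0 t (summing oxide targets gives 250.0 t; stated basis 250.0 t — gaps are rounding artifacts).
Batch total: Σ batch = 286.6 t; ignition loss, Σ(batch × LOI) = 36.54 t; as yield: glass ÷ batch → 87.25%.

Revised batch per 250.0 t glass melt:
  calcite: 48.27 t
  alumina hydrate: 18.97 t
  silica sand: 186.9 t
  strontianite: 24.52 t
  ZnO: 4.058 t
  witherite: 3.874 t
Total batch = 286.6 t; LOI loss = 36.54 t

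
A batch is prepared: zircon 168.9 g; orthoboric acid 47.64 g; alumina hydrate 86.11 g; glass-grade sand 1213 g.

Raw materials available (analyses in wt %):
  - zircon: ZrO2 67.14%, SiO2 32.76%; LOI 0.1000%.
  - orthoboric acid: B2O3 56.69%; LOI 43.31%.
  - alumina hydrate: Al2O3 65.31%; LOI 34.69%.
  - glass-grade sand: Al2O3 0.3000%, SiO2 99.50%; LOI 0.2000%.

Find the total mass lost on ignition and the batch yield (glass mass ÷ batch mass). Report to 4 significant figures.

The whole derivation holds exact precision at every stage. The intermediate values are shown (rounded to four significant digits) as written; each reported number carries a single rounding; the derived quantities (ignition loss, glass mass, the yield, the four compositions, totals) are re-derived at full precision using the weight values at 1463 g of glass as set out in question or answer.
Ignition loss by material:
  zircon: 168.9 × 0.001000 = 0.1689 g
  orthoboric acid: 47.64 × 0.4331 = 20.63 g
  alumina hydrate: 86.11 × 0.3469 = 29.87 g
  glass-grade sand: 1213 × 0.002000 = 2.426 g
Total LOI = 53.10 g
Glass = batch − LOI = 1516 − 53.10 = 1463 g

LOI loss = 53.10 g; glass = 1463 g; yield = 96.50%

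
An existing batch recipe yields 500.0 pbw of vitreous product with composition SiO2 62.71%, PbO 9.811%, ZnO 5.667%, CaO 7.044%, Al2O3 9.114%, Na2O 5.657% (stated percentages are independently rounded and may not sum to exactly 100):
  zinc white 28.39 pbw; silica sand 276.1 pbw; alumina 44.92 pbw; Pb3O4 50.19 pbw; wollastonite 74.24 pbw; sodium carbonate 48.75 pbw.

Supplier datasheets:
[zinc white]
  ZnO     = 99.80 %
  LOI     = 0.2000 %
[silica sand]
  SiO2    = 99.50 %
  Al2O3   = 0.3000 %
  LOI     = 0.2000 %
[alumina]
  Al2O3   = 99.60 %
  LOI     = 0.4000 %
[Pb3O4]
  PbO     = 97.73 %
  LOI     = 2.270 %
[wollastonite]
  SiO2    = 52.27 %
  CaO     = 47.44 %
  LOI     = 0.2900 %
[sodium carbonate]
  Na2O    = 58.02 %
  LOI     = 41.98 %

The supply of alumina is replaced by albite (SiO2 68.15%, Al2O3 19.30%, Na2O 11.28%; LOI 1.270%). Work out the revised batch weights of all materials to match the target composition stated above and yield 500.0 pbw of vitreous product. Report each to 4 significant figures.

In-progress results appear (rounded to 4 significant figures) as written. Every computation holds full float precision throughout. Every reported result carries a single rounding. Derived quantities, which include ignition loss, the yield, totals, net glass mass, six oxide percentages, are recomputed at full precision, exactly as shown in the problem or answer text, from the weighed amounts per 500.0 pbw of glass.
Target oxide masses per 500.0 pbw vitreous product:
  SiO2: 62.71% × 500.0 = 313.6 pbw
  PbO: 9.811% × 500.0 = 49.06 pbw
  ZnO: 5.667% × 500.0 = 28.34 pbw
  CaO: 7.044% × 500.0 = 35.22 pbw
  Al2O3: 9.114% × 500.0 = 45.57 pbw
  Na2O: 5.657% × 500.0 = 28.28 pbw
Oxide-by-oxide audit on the weights just shown, on the stated basis (delivered sums recover each target once rounding is allowed for):
  SiO2: 115.6·0.9950 + 234.3·0.6815 + 74.24·0.5227 = 313.5 pbw (target 313.6 pbw)
  PbO: 50.19·0.9773 = 49.05 pbw (target 49.06 pbw)
  ZnO: 28.39·0.9980 = 28.33 pbw (target 28.34 pbw)
  CaO: 74.24·0.4744 = 35.22 pbw (target 35.22 pbw)
  Al2O3: 115.6·0.003000 + 234.3·0.1930 = 45.57 pbw (target 45.57 pbw)
  Na2O: 234.3·0.1128 + 3.196·0.5802 = 28.28 pbw (target 28.28 pbw)
Glass-mass sanity pass: total charge less LOI = 500.0 pbw (per-oxide target masses sum to 500.0 pbw; versus the stated basis of 500.0 pbw — rounding explains the deltas).
Summing the batch: Σ batch = 505.9 pbw; the LOI term Σ batch·LOI equals 5.960 pbw; the yield ratio, glass ÷ batch: 98.82%.

Revised batch per 500.0 pbw vitreous product:
  zinc white: 28.39 pbw
  silica sand: 115.6 pbw
  albite: 234.3 pbw
  Pb3O4: 50.19 pbw
  wollastonite: 74.24 pbw
  sodium carbonate: 3.196 pbw
Total batch = 505.9 pbw; LOI loss = 5.960 pbw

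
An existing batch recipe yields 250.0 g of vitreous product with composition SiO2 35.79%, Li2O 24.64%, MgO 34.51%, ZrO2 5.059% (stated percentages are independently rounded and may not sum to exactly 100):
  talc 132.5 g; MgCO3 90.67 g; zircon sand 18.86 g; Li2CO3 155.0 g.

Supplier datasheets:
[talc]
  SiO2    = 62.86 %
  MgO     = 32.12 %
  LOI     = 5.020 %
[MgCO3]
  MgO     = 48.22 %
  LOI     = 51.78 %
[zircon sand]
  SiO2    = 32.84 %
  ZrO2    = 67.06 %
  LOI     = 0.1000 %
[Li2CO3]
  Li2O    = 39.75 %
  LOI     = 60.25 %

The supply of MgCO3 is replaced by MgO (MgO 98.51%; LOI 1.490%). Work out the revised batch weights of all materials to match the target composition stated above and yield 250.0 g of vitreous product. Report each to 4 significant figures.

Revised batch per 250.0 g vitreous product:
  talc: 132.5 g
  MgO: 44.38 g
  zircon sand: 18.86 g
  Li2CO3: 155.0 g
Total batch = 350.7 g; LOI loss = 100.7 g

Each numeric step runs at exact precision through every step. Rounding to 4 significant figures applies to each working value as printed — each reported number is rounded once only. Derived quantities (the yield, ignition loss, totals, the four compositions, glass mass) are rebuilt at exact precision starting from the weights for 250.0 g of glass precisely as stated by problem or answer.
Target oxide masses per 250.0 g vitreous product:
  SiO2: 35.79% × 250.0 = 89.48 g
  Li2O: 24.64% × 250.0 = 61.60 g
  MgO: 34.51% × 250.0 = 86.28 g
  ZrO2: 5.059% × 250.0 = 12.65 g
Balance tally, oxide-wise, applying the batch weights above, at the basis given (target by target, the sums agree once rounding is allowed for):
  SiO2: 132.5·0.6286 + 18.86·0.3284 = 89.48 g (target 89.48 g)
  Li2O: 155.0·0.3975 = 61.61 g (target 61.60 g)
  MgO: 132.5·0.3212 + 44.38·0.9851 = 86.28 g (target 86.28 g)
  ZrO2: 18.86·0.6706 = 12.65 g (target 12.65 g)
Glass-mass sanity pass: total batch − LOI = 250.0 g (the Σ of target masses is 250.0 g; stated basis 250.0 g — any gap is answer rounding).
Batch total: Σ batch = 350.7 g; loss to ignition Σ batch·LOI = 100.7 g; yield, glass over the total, = 71.28%.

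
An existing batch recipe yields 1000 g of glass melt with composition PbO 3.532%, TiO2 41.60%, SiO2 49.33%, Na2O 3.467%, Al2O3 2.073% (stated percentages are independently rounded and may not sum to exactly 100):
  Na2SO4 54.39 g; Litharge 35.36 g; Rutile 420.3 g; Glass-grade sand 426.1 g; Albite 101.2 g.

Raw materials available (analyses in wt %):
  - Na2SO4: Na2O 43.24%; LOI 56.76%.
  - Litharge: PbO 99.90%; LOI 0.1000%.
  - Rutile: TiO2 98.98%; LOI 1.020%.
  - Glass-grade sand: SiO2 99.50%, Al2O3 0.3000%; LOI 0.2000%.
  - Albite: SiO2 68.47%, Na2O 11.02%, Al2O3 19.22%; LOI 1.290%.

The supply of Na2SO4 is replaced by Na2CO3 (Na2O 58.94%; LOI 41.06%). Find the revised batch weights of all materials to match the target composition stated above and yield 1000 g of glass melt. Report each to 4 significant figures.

Values along the way are shown rounded to four significant figures in the printout — the working math maintains full float precision at all times — exactly one rounding lands on each reported value; derived quantities (the totals, ignition loss, the five compositions, net glass mass, yield) are computed from the batch weights per 1000 g of glass at full precision, as quoted within problem or answer.
Oxide-by-oxide targets in 1000 g glass melt:
  PbO: 3.532% × 1000 = 35.32 g
  TiO2: 41.60% × 1000 = 416.0 g
  SiO2: 49.33% × 1000 = 493.3 g
  Na2O: 3.467% × 1000 = 34.67 g
  Al2O3: 2.073% × 1000 = 20.73 g
Sums-versus-targets review per the reported batch figures, versus the basis set out (every target is met by its sum exact up to rounding of places):
  PbO: 35.36·0.9990 = 35.32 g (target 35.32 g)
  TiO2: 420.3·0.9898 = 416.0 g (target 416.0 g)
  SiO2: 426.1·0.9950 + 101.2·0.6847 = 493.3 g (target 493.3 g)
  Na2O: 39.90·0.5894 + 101.2·0.1102 = 34.67 g (target 34.67 g)
  Al2O3: 426.1·0.003000 + 101.2·0.1922 = 20.73 g (target 20.73 g)
Glass-mass bookkeeping: net batch after ignition = 1000 g (oxide target masses add up to 1000 g; against the stated basis, 1000 g — any gap is answer rounding).
Batch total: Σ batch = 1023 g; ignition loss, Σ(batch × LOI) = 22.86 g; yield: glass divided by total = 97.76%.

Revised batch per 1000 g glass melt:
  Na2CO3: 39.90 g
  Litharge: 35.36 g
  Rutile: 420.3 g
  Glass-grade sand: 426.1 g
  Albite: 101.2 g
Total batch = 1023 g; LOI loss = 22.86 g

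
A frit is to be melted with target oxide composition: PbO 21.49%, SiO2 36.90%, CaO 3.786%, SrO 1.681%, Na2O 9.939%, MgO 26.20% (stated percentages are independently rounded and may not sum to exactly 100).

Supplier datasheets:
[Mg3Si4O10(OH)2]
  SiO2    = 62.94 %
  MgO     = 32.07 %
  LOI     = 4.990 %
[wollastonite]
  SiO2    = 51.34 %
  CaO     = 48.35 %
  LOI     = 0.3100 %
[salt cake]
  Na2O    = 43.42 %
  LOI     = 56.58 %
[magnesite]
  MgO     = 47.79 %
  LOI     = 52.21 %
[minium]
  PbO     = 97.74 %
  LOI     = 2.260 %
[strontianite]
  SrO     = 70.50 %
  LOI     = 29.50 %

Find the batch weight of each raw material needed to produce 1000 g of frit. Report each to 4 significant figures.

Exact precision is kept at all times — mid-chain values are printed rounded off to 4 significant digits across the worked steps — a single rounding finalizes each reported number; derived quantities (the totals, net glass mass, ignition loss, the six compositions, the yield) are recomputed from the weighed amounts for 1000 g of glass at exact precision as given in the problem or the answer.
Target masses of each oxide per 1000 g frit:
  PbO: 21.49% × 1000 = 214.9 g
  SiO2: 36.90% × 1000 = 369.0 g
  CaO: 3.786% × 1000 = 37.86 g
  SrO: 1.681% × 1000 = 16.81 g
  Na2O: 9.939% × 1000 = 99.39 g
  MgO: 26.20% × 1000 = 262.0 g
Per-oxide balance check with the batch weights as given, under the basis named above (target by target, the sums agree once rounding is allowed for):
  PbO: 219.9·0.9774 = 214.9 g (target 214.9 g)
  SiO2: 522.4·0.6294 + 78.30·0.5134 = 369.0 g (target 369.0 g)
  CaO: 78.30·0.4835 = 37.86 g (target 37.86 g)
  SrO: 23.84·0.7050 = 16.81 g (target 16.81 g)
  Na2O: 228.9·0.4342 = 99.39 g (target 99.39 g)
  MgO: 522.4·0.3207 + 197.7·0.4779 = 262.0 g (target 262.0 g)
Mass balance on the glass: the batch minus its LOI: 1000 g (per-oxide target masses sum to 1000 g; against the stated basis, 1000 g — differing by rounding only).
Whole-batch sum: Σ batch = 1271 g; LOI loss = Σ batch·LOI = 271.0 g; as yield: glass ÷ batch → 78.68%.

Batch per 1000 g frit:
  Mg3Si4O10(OH)2: 522.4 g
  wollastonite: 78.30 g
  salt cake: 228.9 g
  magnesite: 197.7 g
  minium: 219.9 g
  strontianite: 23.84 g
Total batch = 1271 g; LOI loss = 271.0 g; yield = 78.68%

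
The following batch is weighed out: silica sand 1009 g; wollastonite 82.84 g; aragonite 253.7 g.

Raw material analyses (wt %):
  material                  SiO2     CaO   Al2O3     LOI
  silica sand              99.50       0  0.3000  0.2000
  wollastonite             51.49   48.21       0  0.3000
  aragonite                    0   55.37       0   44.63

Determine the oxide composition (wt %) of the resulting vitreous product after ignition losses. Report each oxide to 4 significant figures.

Glass mass = 1230 g (batch 1346 − LOI 115.5).
Composition: SiO2 85.09%, CaO 14.67%, Al2O3 0.2461%

Working values are rounded off to 4 significant figures wherever printed — all arithmetic maintains exact precision all the way through. Each reported value is rounded only once; all derived quantities, which include glass mass, totals, LOI, three oxide percentages, the yield, are rebuilt in full float precision, as given in question or answer, from the batch weights per 1230 g of glass.
Oxide-by-oxide delivered mass:
  SiO2: 1009·0.9950 + 82.84·0.5149 = 1047 g
  CaO: 82.84·0.4821 + 253.7·0.5537 = 180.4 g
  Al2O3: 1009·0.003000 = 3.027 g
LOI: 1009·0.002000 + 82.84·0.003000 + 253.7·0.4463 = 115.5 g
The glass mass, total less LOI, = 1346 − 115.5 = 1230 g (matching Σ of the oxides)
wt % = oxide mass / glass mass × 100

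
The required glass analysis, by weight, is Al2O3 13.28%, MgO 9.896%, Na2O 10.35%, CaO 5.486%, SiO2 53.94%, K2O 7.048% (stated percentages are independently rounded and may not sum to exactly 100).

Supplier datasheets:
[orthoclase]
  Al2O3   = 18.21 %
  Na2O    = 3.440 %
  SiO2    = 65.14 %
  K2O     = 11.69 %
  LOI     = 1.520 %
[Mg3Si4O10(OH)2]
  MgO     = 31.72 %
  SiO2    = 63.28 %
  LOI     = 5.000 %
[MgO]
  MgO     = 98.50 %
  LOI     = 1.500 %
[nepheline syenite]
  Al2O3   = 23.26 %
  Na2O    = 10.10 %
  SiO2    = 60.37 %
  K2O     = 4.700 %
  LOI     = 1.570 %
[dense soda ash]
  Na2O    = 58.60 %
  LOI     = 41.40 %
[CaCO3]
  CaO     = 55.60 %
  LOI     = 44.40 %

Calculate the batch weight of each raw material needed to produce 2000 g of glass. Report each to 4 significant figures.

Batch per 2000 g glass:
  orthoclase: 1090 g
  Mg3Si4O10(OH)2: 307.6 g
  MgO: 101.9 g
  nepheline syenite: 288.7 g
  dense soda ash: 239.5 g
  CaCO3: 197.3 g
Total batch = 2225 g; LOI loss = 224.8 g; yield = 89.90%

Mid-chain values are printed, with 4-significant-figure rounding, in the working — all arithmetic maintains full precision all the way through; exactly one rounding lands on each reported result; all derived quantities, which include totals, six oxide percentages, net glass mass, LOI, the yield, are carried in full precision, exactly as shown in the problem or answer text, from the weighed amounts on 2000 g of glass.
The oxide mass targets at 2000 g glass:
  Al2O3: 13.28% × 2000 = 265.6 g
  MgO: 9.896% × 2000 = 197.9 g
  Na2O: 10.35% × 2000 = 207.0 g
  CaO: 5.486% × 2000 = 109.7 g
  SiO2: 53.94% × 2000 = 1079 g
  K2O: 7.048% × 2000 = 141.0 g
Per-oxide balance check on the weights just shown, relative to the basis at hand (summed amounts equal target values inside rounding margins):
  Al2O3: 1090·0.1821 + 288.7·0.2326 = 265.6 g (target 265.6 g)
  MgO: 307.6·0.3172 + 101.9·0.9850 = 197.9 g (target 197.9 g)
  Na2O: 1090·0.03440 + 288.7·0.1010 + 239.5·0.5860 = 207.0 g (target 207.0 g)
  CaO: 197.3·0.5560 = 109.7 g (target 109.7 g)
  SiO2: 1090·0.6514 + 307.6·0.6328 + 288.7·0.6037 = 1079 g (target 1079 g)
  K2O: 1090·0.1169 + 288.7·0.04700 = 141.0 g (target 141.0 g)
Glass-mass closure: batch total minus LOI = 2000 g (the Σ of target masses is 2000 g; against the stated basis, 2000 g — a pure rounding effect).
Adding the batch up: Σ batch = 2225 g; LOI removed, Σ of batch·LOI: 224.8 g; yield, glass over the total, = 89.90%.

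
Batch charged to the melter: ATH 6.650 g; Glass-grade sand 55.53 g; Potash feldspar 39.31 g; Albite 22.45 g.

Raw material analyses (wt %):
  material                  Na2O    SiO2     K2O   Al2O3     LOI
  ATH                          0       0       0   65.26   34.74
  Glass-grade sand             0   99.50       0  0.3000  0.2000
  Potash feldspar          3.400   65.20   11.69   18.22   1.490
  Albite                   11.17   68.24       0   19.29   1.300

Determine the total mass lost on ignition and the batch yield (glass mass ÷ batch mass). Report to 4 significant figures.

Exact precision is carried all the way through; in-progress results are shown (rounded to four significant digits) alongside each step — a single rounding completes every reported value; all derived quantities (the totals, the yield, the four compositions, net glass mass, ignition loss) are computed from the weighed amounts per 120.6 g of glass at full precision precisely as stated by question or answer.
Ignition loss by material:
  ATH: 6.650 × 0.3474 = 2.310 g
  Glass-grade sand: 55.53 × 0.002000 = 0.1111 g
  Potash feldspar: 39.31 × 0.01490 = 0.5857 g
  Albite: 22.45 × 0.01300 = 0.2918 g
Total LOI = 3.299 g
Glass = batch − LOI = 123.9 − 3.299 = 120.6 g

LOI loss = 3.299 g; glass = 120.6 g; yield = 97.34%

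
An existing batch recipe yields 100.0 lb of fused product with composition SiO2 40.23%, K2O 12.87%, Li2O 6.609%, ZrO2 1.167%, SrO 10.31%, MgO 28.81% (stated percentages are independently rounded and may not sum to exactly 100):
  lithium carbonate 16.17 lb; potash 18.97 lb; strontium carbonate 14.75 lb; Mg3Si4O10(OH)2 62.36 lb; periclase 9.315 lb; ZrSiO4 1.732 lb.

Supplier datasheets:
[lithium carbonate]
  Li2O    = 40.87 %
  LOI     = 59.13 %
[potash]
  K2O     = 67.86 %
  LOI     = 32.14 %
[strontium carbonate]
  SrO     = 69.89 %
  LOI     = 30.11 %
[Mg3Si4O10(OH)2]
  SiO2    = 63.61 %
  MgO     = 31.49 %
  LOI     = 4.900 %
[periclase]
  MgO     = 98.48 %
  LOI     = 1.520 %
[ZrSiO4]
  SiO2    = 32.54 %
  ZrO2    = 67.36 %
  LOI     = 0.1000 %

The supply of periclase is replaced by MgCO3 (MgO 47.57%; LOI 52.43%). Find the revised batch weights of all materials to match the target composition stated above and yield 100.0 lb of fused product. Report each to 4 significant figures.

Revised batch per 100.0 lb fused product:
  lithium carbonate: 16.17 lb
  potash: 18.97 lb
  strontium carbonate: 14.75 lb
  Mg3Si4O10(OH)2: 62.36 lb
  MgCO3: 19.28 lb
  ZrSiO4: 1.732 lb
Total batch = 133.3 lb; LOI loss = 33.27 lb

Intermediates appear rounded to 4 significant figures when written out; the whole derivation holds full precision at each step; each reported figure receives exactly one rounding. All derived quantities are re-derived in exact precision (the six compositions, totals, yield, LOI, net glass mass) from the weighed amounts for 100.0 lb of glass, as set out in question or answer.
Target oxide masses per 100.0 lb fused product:
  SiO2: 40.23% × 100.0 = 40.23 lb
  K2O: 12.87% × 100.0 = 12.87 lb
  Li2O: 6.609% × 100.0 = 6.609 lb
  ZrO2: 1.167% × 100.0 = 1.167 lb
  SrO: 10.31% × 100.0 = 10.31 lb
  MgO: 28.81% × 100.0 = 28.81 lb
Balance tally, oxide-wise, on the weights just shown, versus the basis set out (each sum matches its target mass given rounding of the digits):
  SiO2: 62.36·0.6361 + 1.732·0.3254 = 40.23 lb (target 40.23 lb)
  K2O: 18.97·0.6786 = 12.87 lb (target 12.87 lb)
  Li2O: 16.17·0.4087 = 6.609 lb (target 6.609 lb)
  ZrO2: 1.732·0.6736 = 1.167 lb (target 1.167 lb)
  SrO: 14.75·0.6989 = 10.31 lb (target 10.31 lb)
  MgO: 62.36·0.3149 + 19.28·0.4757 = 28.81 lb (target 28.81 lb)
Glass-mass sanity pass: batch total minus LOI = 100.0 lb (per-oxide target masses sum to 100.0 lb; against the stated basis, 100.0 lb — any gap is answer rounding).
Adding the batch up: Σ batch = 133.3 lb; the LOI term Σ batch·LOI equals 33.27 lb; as yield: glass ÷ batch → 75.04%.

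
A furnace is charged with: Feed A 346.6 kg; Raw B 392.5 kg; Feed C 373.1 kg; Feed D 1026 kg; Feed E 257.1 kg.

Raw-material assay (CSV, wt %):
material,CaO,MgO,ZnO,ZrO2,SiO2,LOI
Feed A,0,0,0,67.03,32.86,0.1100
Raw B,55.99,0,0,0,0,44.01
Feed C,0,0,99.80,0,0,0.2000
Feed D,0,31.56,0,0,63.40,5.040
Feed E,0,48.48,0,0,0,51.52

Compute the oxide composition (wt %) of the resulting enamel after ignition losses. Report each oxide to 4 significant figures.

Glass mass = 2037 kg (batch 2395 − LOI 358.0).
Composition: CaO 10.79%, MgO 22.01%, ZnO 18.28%, ZrO2 11.40%, SiO2 37.52%

The intermediate values are rounded off to 4 significant figures as shown. Each numeric step carries exact precision throughout — each reported result takes a single rounding; derived quantities (LOI, net glass mass, yield, five oxide percentages, the totals) are recomputed in full precision from the weighed amounts at 2037 kg of glass as given in either problem or answer.
Delivered oxide masses:
  CaO: 392.5·0.5599 = 219.8 kg
  MgO: 1026·0.3156 + 257.1·0.4848 = 448.4 kg
  ZnO: 373.1·0.9980 = 372.4 kg
  ZrO2: 346.6·0.6703 = 232.3 kg
  SiO2: 346.6·0.3286 + 1026·0.6340 = 764.4 kg
LOI: 346.6·0.001100 + 392.5·0.4401 + 373.1·0.002000 + 1026·0.05040 + 257.1·0.5152 = 358.0 kg
batch − LOI leaves glass = 2395 − 358.0 = 2037 kg (equal to the oxide-mass sum)
wt % = oxide mass / glass mass × 100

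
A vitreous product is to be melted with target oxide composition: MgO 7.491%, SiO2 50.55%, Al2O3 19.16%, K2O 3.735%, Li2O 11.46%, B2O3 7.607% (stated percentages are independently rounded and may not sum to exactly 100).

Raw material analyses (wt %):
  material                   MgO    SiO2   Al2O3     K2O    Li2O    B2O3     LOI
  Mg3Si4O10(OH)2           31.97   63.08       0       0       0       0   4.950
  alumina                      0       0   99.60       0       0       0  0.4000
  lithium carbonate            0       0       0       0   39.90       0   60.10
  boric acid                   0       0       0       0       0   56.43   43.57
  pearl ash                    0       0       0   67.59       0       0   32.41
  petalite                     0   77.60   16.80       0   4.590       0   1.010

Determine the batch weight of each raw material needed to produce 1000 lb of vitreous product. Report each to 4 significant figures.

Batch per 1000 lb vitreous product:
  Mg3Si4O10(OH)2: 234.3 lb
  alumina: 114.6 lb
  lithium carbonate: 234.2 lb
  boric acid: 134.8 lb
  pearl ash: 55.26 lb
  petalite: 460.9 lb
Total batch = 1234 lb; LOI loss = 234.1 lb; yield = 81.03%

The whole derivation maintains full float precision from first step to last. Working values appear rounded off to 4 significant digits in the working; exactly one rounding is applied to each reported figure; the derived quantities (the yield, ignition loss, totals, the six compositions, glass mass) are re-derived using the weight values per 1000 lb of glass in full float precision as given in the problem or the answer.
Target oxide masses per 1000 lb vitreous product:
  MgO: 7.491% × 1000 = 74.91 lb
  SiO2: 50.55% × 1000 = 505.5 lb
  Al2O3: 19.16% × 1000 = 191.6 lb
  K2O: 3.735% × 1000 = 37.35 lb
  Li2O: 11.46% × 1000 = 114.6 lb
  B2O3: 7.607% × 1000 = 76.07 lb
A balance pass over the oxides, given the weights on record, at the basis given (sum by sum, the targets are met net of answer rounding effects):
  MgO: 234.3·0.3197 = 74.91 lb (target 74.91 lb)
  SiO2: 234.3·0.6308 + 460.9·0.7760 = 505.5 lb (target 505.5 lb)
  Al2O3: 114.6·0.9960 + 460.9·0.1680 = 191.6 lb (target 191.6 lb)
  K2O: 55.26·0.6759 = 37.35 lb (target 37.35 lb)
  Li2O: 234.2·0.3990 + 460.9·0.04590 = 114.6 lb (target 114.6 lb)
  B2O3: 134.8·0.5643 = 76.07 lb (target 76.07 lb)
Glass-mass sanity pass: total batch − LOI = 1000 lb (oxide target masses add up to 1000 lb; versus the stated basis of 1000 lb — rounding explains the deltas).
Batch grand total — Σ batch = 1234 lb; LOI removed, Σ of batch·LOI: 234.1 lb; yield = glass ÷ total batch = 81.03%.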